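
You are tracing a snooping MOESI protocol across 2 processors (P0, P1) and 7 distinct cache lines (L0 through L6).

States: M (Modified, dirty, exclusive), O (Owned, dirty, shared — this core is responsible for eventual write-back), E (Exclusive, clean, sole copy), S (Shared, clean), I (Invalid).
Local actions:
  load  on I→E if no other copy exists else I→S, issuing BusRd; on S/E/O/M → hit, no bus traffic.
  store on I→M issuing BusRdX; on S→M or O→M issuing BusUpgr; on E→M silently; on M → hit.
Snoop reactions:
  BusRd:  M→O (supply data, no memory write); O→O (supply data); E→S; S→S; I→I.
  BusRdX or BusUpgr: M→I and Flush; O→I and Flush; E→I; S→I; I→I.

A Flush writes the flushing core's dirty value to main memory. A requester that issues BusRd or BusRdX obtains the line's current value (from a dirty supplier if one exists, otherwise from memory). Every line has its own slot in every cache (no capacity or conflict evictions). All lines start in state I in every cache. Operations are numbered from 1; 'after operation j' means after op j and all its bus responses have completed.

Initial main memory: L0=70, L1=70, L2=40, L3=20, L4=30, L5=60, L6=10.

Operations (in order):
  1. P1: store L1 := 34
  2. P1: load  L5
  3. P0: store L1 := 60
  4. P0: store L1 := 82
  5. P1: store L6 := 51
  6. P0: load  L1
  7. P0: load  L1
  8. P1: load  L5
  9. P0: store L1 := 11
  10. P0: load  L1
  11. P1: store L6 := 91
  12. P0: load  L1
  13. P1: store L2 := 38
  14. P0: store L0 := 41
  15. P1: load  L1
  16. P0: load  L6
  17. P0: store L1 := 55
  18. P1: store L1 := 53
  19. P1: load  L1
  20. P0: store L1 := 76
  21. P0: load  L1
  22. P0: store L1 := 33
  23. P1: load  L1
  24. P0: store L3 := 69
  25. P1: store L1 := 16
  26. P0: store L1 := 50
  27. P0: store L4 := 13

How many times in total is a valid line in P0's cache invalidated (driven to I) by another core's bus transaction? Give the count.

invalidations = 2

[1] P1: store L1 := 34 | P0:I, P1:M(34) | bus: BusRdX
[2] P1: load  L5 | P0:I, P1:E(60) | bus: BusRd
[3] P0: store L1 := 60 | P0:M(60), P1:I | bus: BusRdX,Flush
[4] P0: store L1 := 82 | P0:M(82), P1:I | bus: none
[5] P1: store L6 := 51 | P0:I, P1:M(51) | bus: BusRdX
[6] P0: load  L1 | P0:M(82), P1:I | bus: none
[7] P0: load  L1 | P0:M(82), P1:I | bus: none
[8] P1: load  L5 | P0:I, P1:E(60) | bus: none
[9] P0: store L1 := 11 | P0:M(11), P1:I | bus: none
[10] P0: load  L1 | P0:M(11), P1:I | bus: none
[11] P1: store L6 := 91 | P0:I, P1:M(91) | bus: none
[12] P0: load  L1 | P0:M(11), P1:I | bus: none
[13] P1: store L2 := 38 | P0:I, P1:M(38) | bus: BusRdX
[14] P0: store L0 := 41 | P0:M(41), P1:I | bus: BusRdX
[15] P1: load  L1 | P0:O(11), P1:S(11) | bus: BusRd
[16] P0: load  L6 | P0:S(91), P1:O(91) | bus: BusRd
[17] P0: store L1 := 55 | P0:M(55), P1:I | bus: BusUpgr
[18] P1: store L1 := 53 | P0:I, P1:M(53) | bus: BusRdX,Flush
[19] P1: load  L1 | P0:I, P1:M(53) | bus: none
[20] P0: store L1 := 76 | P0:M(76), P1:I | bus: BusRdX,Flush
[21] P0: load  L1 | P0:M(76), P1:I | bus: none
[22] P0: store L1 := 33 | P0:M(33), P1:I | bus: none
[23] P1: load  L1 | P0:O(33), P1:S(33) | bus: BusRd
[24] P0: store L3 := 69 | P0:M(69), P1:I | bus: BusRdX
[25] P1: store L1 := 16 | P0:I, P1:M(16) | bus: BusUpgr,Flush
[26] P0: store L1 := 50 | P0:M(50), P1:I | bus: BusRdX,Flush
[27] P0: store L4 := 13 | P0:M(13), P1:I | bus: BusRdX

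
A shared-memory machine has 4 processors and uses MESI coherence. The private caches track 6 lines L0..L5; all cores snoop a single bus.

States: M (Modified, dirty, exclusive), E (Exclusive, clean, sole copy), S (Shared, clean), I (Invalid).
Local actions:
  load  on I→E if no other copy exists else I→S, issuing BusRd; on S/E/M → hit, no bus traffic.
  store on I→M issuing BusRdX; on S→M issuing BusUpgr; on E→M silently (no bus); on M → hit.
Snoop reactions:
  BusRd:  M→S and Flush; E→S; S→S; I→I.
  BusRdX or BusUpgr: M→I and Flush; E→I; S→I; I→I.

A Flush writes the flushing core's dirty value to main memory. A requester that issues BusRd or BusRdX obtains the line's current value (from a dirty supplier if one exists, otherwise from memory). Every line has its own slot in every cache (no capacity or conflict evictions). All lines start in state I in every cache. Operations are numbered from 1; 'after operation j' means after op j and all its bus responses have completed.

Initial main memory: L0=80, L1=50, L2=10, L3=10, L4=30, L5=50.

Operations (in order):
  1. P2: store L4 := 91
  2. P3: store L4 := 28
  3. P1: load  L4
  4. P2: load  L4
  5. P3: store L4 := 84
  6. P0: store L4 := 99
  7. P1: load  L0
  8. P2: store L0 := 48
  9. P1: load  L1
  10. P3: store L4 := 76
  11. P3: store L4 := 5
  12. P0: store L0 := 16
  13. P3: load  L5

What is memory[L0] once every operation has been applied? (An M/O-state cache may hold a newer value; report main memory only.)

1. P2: store L4 := 91  bus=[BusRdX]  L4: P0=I P1=I P2=M P3=I  mem[L4]=30
2. P3: store L4 := 28  bus=[BusRdX,Flush]  L4: P0=I P1=I P2=I P3=M  mem[L4]=91
3. P1: load  L4  bus=[BusRd,Flush]  L4: P0=I P1=S P2=I P3=S  mem[L4]=28
4. P2: load  L4  bus=[BusRd]  L4: P0=I P1=S P2=S P3=S  mem[L4]=28
5. P3: store L4 := 84  bus=[BusUpgr]  L4: P0=I P1=I P2=I P3=M  mem[L4]=28
6. P0: store L4 := 99  bus=[BusRdX,Flush]  L4: P0=M P1=I P2=I P3=I  mem[L4]=84
7. P1: load  L0  bus=[BusRd]  L0: P0=I P1=E P2=I P3=I  mem[L0]=80
8. P2: store L0 := 48  bus=[BusRdX]  L0: P0=I P1=I P2=M P3=I  mem[L0]=80
9. P1: load  L1  bus=[BusRd]  L1: P0=I P1=E P2=I P3=I  mem[L1]=50
10. P3: store L4 := 76  bus=[BusRdX,Flush]  L4: P0=I P1=I P2=I P3=M  mem[L4]=99
11. P3: store L4 := 5  bus=[-]  L4: P0=I P1=I P2=I P3=M  mem[L4]=99
12. P0: store L0 := 16  bus=[BusRdX,Flush]  L0: P0=M P1=I P2=I P3=I  mem[L0]=48
13. P3: load  L5  bus=[BusRd]  L5: P0=I P1=I P2=I P3=E  mem[L5]=50

memory[L0] = 48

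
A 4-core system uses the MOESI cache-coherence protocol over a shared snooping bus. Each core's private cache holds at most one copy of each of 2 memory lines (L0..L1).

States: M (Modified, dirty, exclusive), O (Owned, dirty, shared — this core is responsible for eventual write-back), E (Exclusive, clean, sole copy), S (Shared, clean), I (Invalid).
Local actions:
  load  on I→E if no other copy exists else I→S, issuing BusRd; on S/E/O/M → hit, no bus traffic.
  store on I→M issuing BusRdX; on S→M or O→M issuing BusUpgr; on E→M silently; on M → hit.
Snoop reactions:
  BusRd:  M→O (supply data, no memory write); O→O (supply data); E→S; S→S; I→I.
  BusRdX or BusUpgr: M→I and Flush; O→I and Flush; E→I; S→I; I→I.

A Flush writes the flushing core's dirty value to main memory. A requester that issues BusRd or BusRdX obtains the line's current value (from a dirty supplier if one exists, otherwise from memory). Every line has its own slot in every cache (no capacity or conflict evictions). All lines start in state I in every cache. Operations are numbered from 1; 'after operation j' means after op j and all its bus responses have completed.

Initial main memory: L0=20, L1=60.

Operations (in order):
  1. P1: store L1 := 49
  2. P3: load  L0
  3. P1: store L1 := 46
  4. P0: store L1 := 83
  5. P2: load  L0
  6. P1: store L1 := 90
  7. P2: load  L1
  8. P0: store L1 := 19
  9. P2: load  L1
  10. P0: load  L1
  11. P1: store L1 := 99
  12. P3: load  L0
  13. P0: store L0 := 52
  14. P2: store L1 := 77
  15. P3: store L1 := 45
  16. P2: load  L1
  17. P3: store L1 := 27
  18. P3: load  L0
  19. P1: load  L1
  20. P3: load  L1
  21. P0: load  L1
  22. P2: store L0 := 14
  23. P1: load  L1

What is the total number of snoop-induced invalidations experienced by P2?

step 1: P1: store L1 := 49  ⟶  IMII  (L1)  txn=BusRdX  M[L1]=60
step 2: P3: load  L0  ⟶  IIIE  (L0)  txn=BusRd  M[L0]=20
step 3: P1: store L1 := 46  ⟶  IMII  (L1)  txn=∅  M[L1]=60
step 4: P0: store L1 := 83  ⟶  MIII  (L1)  txn=BusRdX+Flush  M[L1]=46
step 5: P2: load  L0  ⟶  IISS  (L0)  txn=BusRd  M[L0]=20
step 6: P1: store L1 := 90  ⟶  IMII  (L1)  txn=BusRdX+Flush  M[L1]=83
step 7: P2: load  L1  ⟶  IOSI  (L1)  txn=BusRd  M[L1]=83
step 8: P0: store L1 := 19  ⟶  MIII  (L1)  txn=BusRdX+Flush  M[L1]=90
step 9: P2: load  L1  ⟶  OISI  (L1)  txn=BusRd  M[L1]=90
step 10: P0: load  L1  ⟶  OISI  (L1)  txn=∅  M[L1]=90
step 11: P1: store L1 := 99  ⟶  IMII  (L1)  txn=BusRdX+Flush  M[L1]=19
step 12: P3: load  L0  ⟶  IISS  (L0)  txn=∅  M[L0]=20
step 13: P0: store L0 := 52  ⟶  MIII  (L0)  txn=BusRdX  M[L0]=20
step 14: P2: store L1 := 77  ⟶  IIMI  (L1)  txn=BusRdX+Flush  M[L1]=99
step 15: P3: store L1 := 45  ⟶  IIIM  (L1)  txn=BusRdX+Flush  M[L1]=77
step 16: P2: load  L1  ⟶  IISO  (L1)  txn=BusRd  M[L1]=77
step 17: P3: store L1 := 27  ⟶  IIIM  (L1)  txn=BusUpgr  M[L1]=77
step 18: P3: load  L0  ⟶  OIIS  (L0)  txn=BusRd  M[L0]=20
step 19: P1: load  L1  ⟶  ISIO  (L1)  txn=BusRd  M[L1]=77
step 20: P3: load  L1  ⟶  ISIO  (L1)  txn=∅  M[L1]=77
step 21: P0: load  L1  ⟶  SSIO  (L1)  txn=BusRd  M[L1]=77
step 22: P2: store L0 := 14  ⟶  IIMI  (L0)  txn=BusRdX+Flush  M[L0]=52
step 23: P1: load  L1  ⟶  SSIO  (L1)  txn=∅  M[L1]=77

invalidations = 5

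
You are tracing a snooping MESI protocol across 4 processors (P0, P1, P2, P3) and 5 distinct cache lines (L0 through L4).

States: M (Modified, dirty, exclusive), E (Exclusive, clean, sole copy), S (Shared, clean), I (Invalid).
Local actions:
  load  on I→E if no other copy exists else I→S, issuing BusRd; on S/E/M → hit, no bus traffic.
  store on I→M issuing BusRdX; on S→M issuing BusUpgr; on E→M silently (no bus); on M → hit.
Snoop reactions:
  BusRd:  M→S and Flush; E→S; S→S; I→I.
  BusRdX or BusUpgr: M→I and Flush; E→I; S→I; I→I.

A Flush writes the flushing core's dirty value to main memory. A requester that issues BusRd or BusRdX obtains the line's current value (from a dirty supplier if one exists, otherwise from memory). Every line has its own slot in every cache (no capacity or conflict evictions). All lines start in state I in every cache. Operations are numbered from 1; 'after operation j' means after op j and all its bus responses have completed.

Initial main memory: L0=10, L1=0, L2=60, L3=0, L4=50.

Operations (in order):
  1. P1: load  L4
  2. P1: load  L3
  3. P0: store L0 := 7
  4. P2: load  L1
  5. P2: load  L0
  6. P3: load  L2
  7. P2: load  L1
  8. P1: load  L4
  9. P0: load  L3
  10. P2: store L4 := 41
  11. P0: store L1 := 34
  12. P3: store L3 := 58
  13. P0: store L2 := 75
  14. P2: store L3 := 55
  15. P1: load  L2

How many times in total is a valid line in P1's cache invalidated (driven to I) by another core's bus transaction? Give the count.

1. P1: load  L4  bus=[BusRd]  L4: P0=I P1=E P2=I P3=I  mem[L4]=50
2. P1: load  L3  bus=[BusRd]  L3: P0=I P1=E P2=I P3=I  mem[L3]=0
3. P0: store L0 := 7  bus=[BusRdX]  L0: P0=M P1=I P2=I P3=I  mem[L0]=10
4. P2: load  L1  bus=[BusRd]  L1: P0=I P1=I P2=E P3=I  mem[L1]=0
5. P2: load  L0  bus=[BusRd,Flush]  L0: P0=S P1=I P2=S P3=I  mem[L0]=7
6. P3: load  L2  bus=[BusRd]  L2: P0=I P1=I P2=I P3=E  mem[L2]=60
7. P2: load  L1  bus=[-]  L1: P0=I P1=I P2=E P3=I  mem[L1]=0
8. P1: load  L4  bus=[-]  L4: P0=I P1=E P2=I P3=I  mem[L4]=50
9. P0: load  L3  bus=[BusRd]  L3: P0=S P1=S P2=I P3=I  mem[L3]=0
10. P2: store L4 := 41  bus=[BusRdX]  L4: P0=I P1=I P2=M P3=I  mem[L4]=50
11. P0: store L1 := 34  bus=[BusRdX]  L1: P0=M P1=I P2=I P3=I  mem[L1]=0
12. P3: store L3 := 58  bus=[BusRdX]  L3: P0=I P1=I P2=I P3=M  mem[L3]=0
13. P0: store L2 := 75  bus=[BusRdX]  L2: P0=M P1=I P2=I P3=I  mem[L2]=60
14. P2: store L3 := 55  bus=[BusRdX,Flush]  L3: P0=I P1=I P2=M P3=I  mem[L3]=58
15. P1: load  L2  bus=[BusRd,Flush]  L2: P0=S P1=S P2=I P3=I  mem[L2]=75

invalidations = 2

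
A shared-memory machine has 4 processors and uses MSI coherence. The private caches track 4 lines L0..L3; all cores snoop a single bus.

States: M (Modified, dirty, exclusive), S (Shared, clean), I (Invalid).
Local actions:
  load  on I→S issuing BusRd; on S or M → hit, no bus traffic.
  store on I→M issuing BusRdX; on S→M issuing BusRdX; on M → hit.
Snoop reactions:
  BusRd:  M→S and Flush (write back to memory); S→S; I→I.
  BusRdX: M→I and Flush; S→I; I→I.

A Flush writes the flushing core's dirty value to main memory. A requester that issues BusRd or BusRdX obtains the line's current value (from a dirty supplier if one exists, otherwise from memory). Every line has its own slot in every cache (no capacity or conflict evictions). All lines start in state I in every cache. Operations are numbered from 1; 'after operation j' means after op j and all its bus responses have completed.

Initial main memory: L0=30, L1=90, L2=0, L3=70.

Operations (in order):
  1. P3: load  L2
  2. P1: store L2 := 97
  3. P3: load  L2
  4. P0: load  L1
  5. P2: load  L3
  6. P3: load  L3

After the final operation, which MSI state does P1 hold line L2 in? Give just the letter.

[1] P3: load  L2 | P0:I, P1:I, P2:I, P3:S(0) | bus: BusRd
[2] P1: store L2 := 97 | P0:I, P1:M(97), P2:I, P3:I | bus: BusRdX
[3] P3: load  L2 | P0:I, P1:S(97), P2:I, P3:S(97) | bus: BusRd,Flush
[4] P0: load  L1 | P0:S(90), P1:I, P2:I, P3:I | bus: BusRd
[5] P2: load  L3 | P0:I, P1:I, P2:S(70), P3:I | bus: BusRd
[6] P3: load  L3 | P0:I, P1:I, P2:S(70), P3:S(70) | bus: BusRd

state = S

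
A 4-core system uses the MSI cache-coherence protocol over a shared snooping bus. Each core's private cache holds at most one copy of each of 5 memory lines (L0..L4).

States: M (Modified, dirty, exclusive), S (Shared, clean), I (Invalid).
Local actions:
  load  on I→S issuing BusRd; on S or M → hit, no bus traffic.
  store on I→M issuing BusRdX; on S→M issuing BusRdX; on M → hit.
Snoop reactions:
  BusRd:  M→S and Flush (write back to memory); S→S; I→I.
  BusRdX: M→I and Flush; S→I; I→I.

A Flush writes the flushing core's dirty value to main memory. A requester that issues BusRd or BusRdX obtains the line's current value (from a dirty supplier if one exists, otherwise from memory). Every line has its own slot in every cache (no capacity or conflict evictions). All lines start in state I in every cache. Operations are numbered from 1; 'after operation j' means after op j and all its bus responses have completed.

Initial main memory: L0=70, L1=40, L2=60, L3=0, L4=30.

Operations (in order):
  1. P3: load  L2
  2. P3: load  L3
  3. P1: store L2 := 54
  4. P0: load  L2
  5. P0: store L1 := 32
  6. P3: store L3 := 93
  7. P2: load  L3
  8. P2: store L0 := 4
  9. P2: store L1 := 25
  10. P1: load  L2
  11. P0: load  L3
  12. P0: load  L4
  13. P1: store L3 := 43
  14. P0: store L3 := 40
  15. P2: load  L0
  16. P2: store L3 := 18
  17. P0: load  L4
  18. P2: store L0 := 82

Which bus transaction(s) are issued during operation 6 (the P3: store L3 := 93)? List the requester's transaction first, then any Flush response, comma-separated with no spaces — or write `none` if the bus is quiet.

1. P3: load  L2  bus=[BusRd]  L2: P0=I P1=I P2=I P3=S  mem[L2]=60
2. P3: load  L3  bus=[BusRd]  L3: P0=I P1=I P2=I P3=S  mem[L3]=0
3. P1: store L2 := 54  bus=[BusRdX]  L2: P0=I P1=M P2=I P3=I  mem[L2]=60
4. P0: load  L2  bus=[BusRd,Flush]  L2: P0=S P1=S P2=I P3=I  mem[L2]=54
5. P0: store L1 := 32  bus=[BusRdX]  L1: P0=M P1=I P2=I P3=I  mem[L1]=40
6. P3: store L3 := 93  bus=[BusRdX]  L3: P0=I P1=I P2=I P3=M  mem[L3]=0
7. P2: load  L3  bus=[BusRd,Flush]  L3: P0=I P1=I P2=S P3=S  mem[L3]=93
8. P2: store L0 := 4  bus=[BusRdX]  L0: P0=I P1=I P2=M P3=I  mem[L0]=70
9. P2: store L1 := 25  bus=[BusRdX,Flush]  L1: P0=I P1=I P2=M P3=I  mem[L1]=32
10. P1: load  L2  bus=[-]  L2: P0=S P1=S P2=I P3=I  mem[L2]=54
11. P0: load  L3  bus=[BusRd]  L3: P0=S P1=I P2=S P3=S  mem[L3]=93
12. P0: load  L4  bus=[BusRd]  L4: P0=S P1=I P2=I P3=I  mem[L4]=30
13. P1: store L3 := 43  bus=[BusRdX]  L3: P0=I P1=M P2=I P3=I  mem[L3]=93
14. P0: store L3 := 40  bus=[BusRdX,Flush]  L3: P0=M P1=I P2=I P3=I  mem[L3]=43
15. P2: load  L0  bus=[-]  L0: P0=I P1=I P2=M P3=I  mem[L0]=70
16. P2: store L3 := 18  bus=[BusRdX,Flush]  L3: P0=I P1=I P2=M P3=I  mem[L3]=40
17. P0: load  L4  bus=[-]  L4: P0=S P1=I P2=I P3=I  mem[L4]=30
18. P2: store L0 := 82  bus=[-]  L0: P0=I P1=I P2=M P3=I  mem[L0]=70

bus = BusRdX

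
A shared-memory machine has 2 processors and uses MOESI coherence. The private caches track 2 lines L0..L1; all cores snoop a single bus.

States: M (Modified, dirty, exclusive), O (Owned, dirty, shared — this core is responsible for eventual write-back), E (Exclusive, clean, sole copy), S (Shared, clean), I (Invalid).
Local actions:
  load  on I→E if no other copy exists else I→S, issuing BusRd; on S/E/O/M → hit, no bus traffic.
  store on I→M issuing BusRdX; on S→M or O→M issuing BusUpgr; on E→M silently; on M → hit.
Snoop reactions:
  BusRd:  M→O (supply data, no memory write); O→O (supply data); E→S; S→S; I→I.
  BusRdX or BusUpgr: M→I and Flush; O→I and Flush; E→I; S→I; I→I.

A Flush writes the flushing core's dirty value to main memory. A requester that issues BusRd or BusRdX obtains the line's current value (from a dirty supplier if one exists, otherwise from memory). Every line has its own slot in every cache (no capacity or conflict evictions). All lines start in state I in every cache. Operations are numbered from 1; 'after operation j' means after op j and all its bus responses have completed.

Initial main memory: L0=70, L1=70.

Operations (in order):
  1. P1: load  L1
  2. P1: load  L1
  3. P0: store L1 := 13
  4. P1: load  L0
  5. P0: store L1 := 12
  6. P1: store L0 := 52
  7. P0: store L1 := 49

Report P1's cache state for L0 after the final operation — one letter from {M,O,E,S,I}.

[1] P1: load  L1 | P0:I, P1:E(70) | bus: BusRd
[2] P1: load  L1 | P0:I, P1:E(70) | bus: none
[3] P0: store L1 := 13 | P0:M(13), P1:I | bus: BusRdX
[4] P1: load  L0 | P0:I, P1:E(70) | bus: BusRd
[5] P0: store L1 := 12 | P0:M(12), P1:I | bus: none
[6] P1: store L0 := 52 | P0:I, P1:M(52) | bus: none
[7] P0: store L1 := 49 | P0:M(49), P1:I | bus: none

state = M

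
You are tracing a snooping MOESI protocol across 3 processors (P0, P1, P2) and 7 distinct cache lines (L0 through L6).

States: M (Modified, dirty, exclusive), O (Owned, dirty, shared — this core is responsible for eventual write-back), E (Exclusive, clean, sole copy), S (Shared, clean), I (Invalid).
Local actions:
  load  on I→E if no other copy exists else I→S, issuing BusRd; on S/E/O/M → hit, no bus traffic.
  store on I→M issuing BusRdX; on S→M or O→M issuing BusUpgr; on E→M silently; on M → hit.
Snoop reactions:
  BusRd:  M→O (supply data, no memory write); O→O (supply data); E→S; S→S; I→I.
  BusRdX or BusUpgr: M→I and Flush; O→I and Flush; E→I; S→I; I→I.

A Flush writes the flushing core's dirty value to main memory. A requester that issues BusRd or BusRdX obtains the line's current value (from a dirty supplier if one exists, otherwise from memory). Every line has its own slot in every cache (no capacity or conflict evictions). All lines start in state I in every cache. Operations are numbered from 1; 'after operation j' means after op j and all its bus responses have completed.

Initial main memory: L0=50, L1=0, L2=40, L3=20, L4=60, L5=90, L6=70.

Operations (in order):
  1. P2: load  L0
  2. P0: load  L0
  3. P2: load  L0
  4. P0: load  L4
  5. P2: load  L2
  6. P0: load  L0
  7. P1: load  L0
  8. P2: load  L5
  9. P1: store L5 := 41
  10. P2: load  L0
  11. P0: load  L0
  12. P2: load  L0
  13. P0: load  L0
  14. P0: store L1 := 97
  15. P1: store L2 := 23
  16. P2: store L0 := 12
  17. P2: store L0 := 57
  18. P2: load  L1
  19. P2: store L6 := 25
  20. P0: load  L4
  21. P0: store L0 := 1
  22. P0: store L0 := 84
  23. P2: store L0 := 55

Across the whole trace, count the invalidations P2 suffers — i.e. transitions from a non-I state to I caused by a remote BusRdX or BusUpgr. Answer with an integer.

  op1 P2: load  L0 → I/I/E on L0; bus BusRd; mem=50
  op2 P0: load  L0 → S/I/S on L0; bus BusRd; mem=50
  op3 P2: load  L0 → S/I/S on L0; bus (none); mem=50
  op4 P0: load  L4 → E/I/I on L4; bus BusRd; mem=60
  op5 P2: load  L2 → I/I/E on L2; bus BusRd; mem=40
  op6 P0: load  L0 → S/I/S on L0; bus (none); mem=50
  op7 P1: load  L0 → S/S/S on L0; bus BusRd; mem=50
  op8 P2: load  L5 → I/I/E on L5; bus BusRd; mem=90
  op9 P1: store L5 := 41 → I/M/I on L5; bus BusRdX; mem=90
  op10 P2: load  L0 → S/S/S on L0; bus (none); mem=50
  op11 P0: load  L0 → S/S/S on L0; bus (none); mem=50
  op12 P2: load  L0 → S/S/S on L0; bus (none); mem=50
  op13 P0: load  L0 → S/S/S on L0; bus (none); mem=50
  op14 P0: store L1 := 97 → M/I/I on L1; bus BusRdX; mem=0
  op15 P1: store L2 := 23 → I/M/I on L2; bus BusRdX; mem=40
  op16 P2: store L0 := 12 → I/I/M on L0; bus BusUpgr; mem=50
  op17 P2: store L0 := 57 → I/I/M on L0; bus (none); mem=50
  op18 P2: load  L1 → O/I/S on L1; bus BusRd; mem=0
  op19 P2: store L6 := 25 → I/I/M on L6; bus BusRdX; mem=70
  op20 P0: load  L4 → E/I/I on L4; bus (none); mem=60
  op21 P0: store L0 := 1 → M/I/I on L0; bus BusRdX Flush; mem=57
  op22 P0: store L0 := 84 → M/I/I on L0; bus (none); mem=57
  op23 P2: store L0 := 55 → I/I/M on L0; bus BusRdX Flush; mem=84

invalidations = 3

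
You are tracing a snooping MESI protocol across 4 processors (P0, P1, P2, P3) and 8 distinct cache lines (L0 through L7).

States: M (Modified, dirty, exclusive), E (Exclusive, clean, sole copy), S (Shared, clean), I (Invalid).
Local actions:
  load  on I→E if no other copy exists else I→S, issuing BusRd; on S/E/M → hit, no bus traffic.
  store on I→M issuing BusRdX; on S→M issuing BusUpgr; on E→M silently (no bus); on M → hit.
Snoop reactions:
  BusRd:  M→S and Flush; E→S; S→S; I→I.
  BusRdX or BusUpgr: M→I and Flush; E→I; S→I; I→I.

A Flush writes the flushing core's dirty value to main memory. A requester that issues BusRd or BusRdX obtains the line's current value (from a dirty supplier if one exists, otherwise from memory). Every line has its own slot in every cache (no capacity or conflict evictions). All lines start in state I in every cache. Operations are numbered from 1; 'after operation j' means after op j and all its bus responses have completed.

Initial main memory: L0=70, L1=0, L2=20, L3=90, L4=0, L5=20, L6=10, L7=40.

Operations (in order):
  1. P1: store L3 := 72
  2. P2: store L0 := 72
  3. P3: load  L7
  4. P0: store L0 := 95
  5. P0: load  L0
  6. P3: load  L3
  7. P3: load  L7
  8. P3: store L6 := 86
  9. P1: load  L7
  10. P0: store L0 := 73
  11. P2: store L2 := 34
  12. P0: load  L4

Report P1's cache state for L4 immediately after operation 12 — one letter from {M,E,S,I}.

state = I

  op1 P1: store L3 := 72 → I/M/I/I on L3; bus BusRdX; mem=90
  op2 P2: store L0 := 72 → I/I/M/I on L0; bus BusRdX; mem=70
  op3 P3: load  L7 → I/I/I/E on L7; bus BusRd; mem=40
  op4 P0: store L0 := 95 → M/I/I/I on L0; bus BusRdX Flush; mem=72
  op5 P0: load  L0 → M/I/I/I on L0; bus (none); mem=72
  op6 P3: load  L3 → I/S/I/S on L3; bus BusRd Flush; mem=72
  op7 P3: load  L7 → I/I/I/E on L7; bus (none); mem=40
  op8 P3: store L6 := 86 → I/I/I/M on L6; bus BusRdX; mem=10
  op9 P1: load  L7 → I/S/I/S on L7; bus BusRd; mem=40
  op10 P0: store L0 := 73 → M/I/I/I on L0; bus (none); mem=72
  op11 P2: store L2 := 34 → I/I/M/I on L2; bus BusRdX; mem=20
  op12 P0: load  L4 → E/I/I/I on L4; bus BusRd; mem=0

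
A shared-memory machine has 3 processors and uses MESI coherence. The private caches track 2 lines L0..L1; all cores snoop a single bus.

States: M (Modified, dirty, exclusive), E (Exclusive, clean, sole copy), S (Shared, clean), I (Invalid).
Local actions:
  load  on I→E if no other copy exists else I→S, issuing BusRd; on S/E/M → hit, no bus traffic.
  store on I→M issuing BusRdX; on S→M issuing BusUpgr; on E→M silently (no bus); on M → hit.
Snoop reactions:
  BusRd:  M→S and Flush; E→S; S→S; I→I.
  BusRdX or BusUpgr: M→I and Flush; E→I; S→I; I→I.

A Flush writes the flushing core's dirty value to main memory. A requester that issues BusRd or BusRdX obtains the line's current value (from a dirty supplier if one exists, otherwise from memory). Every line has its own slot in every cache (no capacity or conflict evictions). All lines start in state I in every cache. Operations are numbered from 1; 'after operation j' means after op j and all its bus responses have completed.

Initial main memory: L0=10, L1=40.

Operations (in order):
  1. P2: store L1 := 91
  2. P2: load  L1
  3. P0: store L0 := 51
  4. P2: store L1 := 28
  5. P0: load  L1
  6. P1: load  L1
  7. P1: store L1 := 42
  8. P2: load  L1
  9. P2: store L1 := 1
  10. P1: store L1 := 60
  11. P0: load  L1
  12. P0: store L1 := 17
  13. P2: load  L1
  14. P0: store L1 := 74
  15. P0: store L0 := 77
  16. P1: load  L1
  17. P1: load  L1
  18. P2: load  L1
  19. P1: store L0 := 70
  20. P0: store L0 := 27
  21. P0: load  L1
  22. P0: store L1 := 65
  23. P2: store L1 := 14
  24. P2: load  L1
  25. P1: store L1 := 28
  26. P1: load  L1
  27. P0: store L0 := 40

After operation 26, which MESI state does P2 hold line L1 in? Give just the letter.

[1] P2: store L1 := 91 | P0:I, P1:I, P2:M(91) | bus: BusRdX
[2] P2: load  L1 | P0:I, P1:I, P2:M(91) | bus: none
[3] P0: store L0 := 51 | P0:M(51), P1:I, P2:I | bus: BusRdX
[4] P2: store L1 := 28 | P0:I, P1:I, P2:M(28) | bus: none
[5] P0: load  L1 | P0:S(28), P1:I, P2:S(28) | bus: BusRd,Flush
[6] P1: load  L1 | P0:S(28), P1:S(28), P2:S(28) | bus: BusRd
[7] P1: store L1 := 42 | P0:I, P1:M(42), P2:I | bus: BusUpgr
[8] P2: load  L1 | P0:I, P1:S(42), P2:S(42) | bus: BusRd,Flush
[9] P2: store L1 := 1 | P0:I, P1:I, P2:M(1) | bus: BusUpgr
[10] P1: store L1 := 60 | P0:I, P1:M(60), P2:I | bus: BusRdX,Flush
[11] P0: load  L1 | P0:S(60), P1:S(60), P2:I | bus: BusRd,Flush
[12] P0: store L1 := 17 | P0:M(17), P1:I, P2:I | bus: BusUpgr
[13] P2: load  L1 | P0:S(17), P1:I, P2:S(17) | bus: BusRd,Flush
[14] P0: store L1 := 74 | P0:M(74), P1:I, P2:I | bus: BusUpgr
[15] P0: store L0 := 77 | P0:M(77), P1:I, P2:I | bus: none
[16] P1: load  L1 | P0:S(74), P1:S(74), P2:I | bus: BusRd,Flush
[17] P1: load  L1 | P0:S(74), P1:S(74), P2:I | bus: none
[18] P2: load  L1 | P0:S(74), P1:S(74), P2:S(74) | bus: BusRd
[19] P1: store L0 := 70 | P0:I, P1:M(70), P2:I | bus: BusRdX,Flush
[20] P0: store L0 := 27 | P0:M(27), P1:I, P2:I | bus: BusRdX,Flush
[21] P0: load  L1 | P0:S(74), P1:S(74), P2:S(74) | bus: none
[22] P0: store L1 := 65 | P0:M(65), P1:I, P2:I | bus: BusUpgr
[23] P2: store L1 := 14 | P0:I, P1:I, P2:M(14) | bus: BusRdX,Flush
[24] P2: load  L1 | P0:I, P1:I, P2:M(14) | bus: none
[25] P1: store L1 := 28 | P0:I, P1:M(28), P2:I | bus: BusRdX,Flush
[26] P1: load  L1 | P0:I, P1:M(28), P2:I | bus: none
[27] P0: store L0 := 40 | P0:M(40), P1:I, P2:I | bus: none

state = I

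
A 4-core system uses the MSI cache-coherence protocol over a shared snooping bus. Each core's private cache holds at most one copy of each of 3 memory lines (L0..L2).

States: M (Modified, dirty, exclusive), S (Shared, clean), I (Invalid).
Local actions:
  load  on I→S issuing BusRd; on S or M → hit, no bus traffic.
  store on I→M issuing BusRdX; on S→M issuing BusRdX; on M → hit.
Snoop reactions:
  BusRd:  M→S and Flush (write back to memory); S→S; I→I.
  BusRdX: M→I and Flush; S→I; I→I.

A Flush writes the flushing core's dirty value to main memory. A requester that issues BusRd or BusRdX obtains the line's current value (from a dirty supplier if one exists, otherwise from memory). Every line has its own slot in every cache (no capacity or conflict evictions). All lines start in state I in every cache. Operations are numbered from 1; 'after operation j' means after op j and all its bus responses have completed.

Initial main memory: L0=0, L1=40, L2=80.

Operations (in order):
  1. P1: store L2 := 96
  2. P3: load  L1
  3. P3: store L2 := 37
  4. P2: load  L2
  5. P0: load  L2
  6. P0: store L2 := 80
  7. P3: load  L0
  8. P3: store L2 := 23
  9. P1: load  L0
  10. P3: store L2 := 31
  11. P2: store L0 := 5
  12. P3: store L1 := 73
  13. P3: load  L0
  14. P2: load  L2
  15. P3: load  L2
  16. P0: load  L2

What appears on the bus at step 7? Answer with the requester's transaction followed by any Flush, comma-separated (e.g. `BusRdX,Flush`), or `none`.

bus = BusRd

step 1: P1: store L2 := 96  ⟶  IMII  (L2)  txn=BusRdX  M[L2]=80
step 2: P3: load  L1  ⟶  IIIS  (L1)  txn=BusRd  M[L1]=40
step 3: P3: store L2 := 37  ⟶  IIIM  (L2)  txn=BusRdX+Flush  M[L2]=96
step 4: P2: load  L2  ⟶  IISS  (L2)  txn=BusRd+Flush  M[L2]=37
step 5: P0: load  L2  ⟶  SISS  (L2)  txn=BusRd  M[L2]=37
step 6: P0: store L2 := 80  ⟶  MIII  (L2)  txn=BusRdX  M[L2]=37
step 7: P3: load  L0  ⟶  IIIS  (L0)  txn=BusRd  M[L0]=0
step 8: P3: store L2 := 23  ⟶  IIIM  (L2)  txn=BusRdX+Flush  M[L2]=80
step 9: P1: load  L0  ⟶  ISIS  (L0)  txn=BusRd  M[L0]=0
step 10: P3: store L2 := 31  ⟶  IIIM  (L2)  txn=∅  M[L2]=80
step 11: P2: store L0 := 5  ⟶  IIMI  (L0)  txn=BusRdX  M[L0]=0
step 12: P3: store L1 := 73  ⟶  IIIM  (L1)  txn=BusRdX  M[L1]=40
step 13: P3: load  L0  ⟶  IISS  (L0)  txn=BusRd+Flush  M[L0]=5
step 14: P2: load  L2  ⟶  IISS  (L2)  txn=BusRd+Flush  M[L2]=31
step 15: P3: load  L2  ⟶  IISS  (L2)  txn=∅  M[L2]=31
step 16: P0: load  L2  ⟶  SISS  (L2)  txn=BusRd  M[L2]=31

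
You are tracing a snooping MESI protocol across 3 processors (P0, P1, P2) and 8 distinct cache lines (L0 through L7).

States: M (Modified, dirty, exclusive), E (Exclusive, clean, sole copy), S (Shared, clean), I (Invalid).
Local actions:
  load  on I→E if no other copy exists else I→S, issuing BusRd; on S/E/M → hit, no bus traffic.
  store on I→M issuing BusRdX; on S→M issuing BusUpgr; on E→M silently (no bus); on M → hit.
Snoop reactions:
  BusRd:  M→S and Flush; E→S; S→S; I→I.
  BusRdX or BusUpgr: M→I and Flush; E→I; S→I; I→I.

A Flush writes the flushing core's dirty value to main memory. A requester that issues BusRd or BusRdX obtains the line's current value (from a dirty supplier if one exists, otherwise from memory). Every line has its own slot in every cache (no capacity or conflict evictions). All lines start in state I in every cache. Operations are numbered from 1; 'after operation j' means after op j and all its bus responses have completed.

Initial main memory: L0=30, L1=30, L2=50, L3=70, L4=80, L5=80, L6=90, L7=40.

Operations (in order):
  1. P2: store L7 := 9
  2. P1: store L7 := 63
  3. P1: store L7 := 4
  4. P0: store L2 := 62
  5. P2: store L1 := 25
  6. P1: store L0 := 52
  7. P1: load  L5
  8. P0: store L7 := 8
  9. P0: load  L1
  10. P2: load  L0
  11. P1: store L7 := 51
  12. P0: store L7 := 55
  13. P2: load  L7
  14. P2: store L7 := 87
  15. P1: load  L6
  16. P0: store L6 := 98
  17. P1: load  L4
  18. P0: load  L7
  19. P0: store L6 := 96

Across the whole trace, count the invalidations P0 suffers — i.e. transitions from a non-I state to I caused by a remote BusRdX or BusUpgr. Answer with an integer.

invalidations = 2

1. P2: store L7 := 9  bus=[BusRdX]  L7: P0=I P1=I P2=M  mem[L7]=40
2. P1: store L7 := 63  bus=[BusRdX,Flush]  L7: P0=I P1=M P2=I  mem[L7]=9
3. P1: store L7 := 4  bus=[-]  L7: P0=I P1=M P2=I  mem[L7]=9
4. P0: store L2 := 62  bus=[BusRdX]  L2: P0=M P1=I P2=I  mem[L2]=50
5. P2: store L1 := 25  bus=[BusRdX]  L1: P0=I P1=I P2=M  mem[L1]=30
6. P1: store L0 := 52  bus=[BusRdX]  L0: P0=I P1=M P2=I  mem[L0]=30
7. P1: load  L5  bus=[BusRd]  L5: P0=I P1=E P2=I  mem[L5]=80
8. P0: store L7 := 8  bus=[BusRdX,Flush]  L7: P0=M P1=I P2=I  mem[L7]=4
9. P0: load  L1  bus=[BusRd,Flush]  L1: P0=S P1=I P2=S  mem[L1]=25
10. P2: load  L0  bus=[BusRd,Flush]  L0: P0=I P1=S P2=S  mem[L0]=52
11. P1: store L7 := 51  bus=[BusRdX,Flush]  L7: P0=I P1=M P2=I  mem[L7]=8
12. P0: store L7 := 55  bus=[BusRdX,Flush]  L7: P0=M P1=I P2=I  mem[L7]=51
13. P2: load  L7  bus=[BusRd,Flush]  L7: P0=S P1=I P2=S  mem[L7]=55
14. P2: store L7 := 87  bus=[BusUpgr]  L7: P0=I P1=I P2=M  mem[L7]=55
15. P1: load  L6  bus=[BusRd]  L6: P0=I P1=E P2=I  mem[L6]=90
16. P0: store L6 := 98  bus=[BusRdX]  L6: P0=M P1=I P2=I  mem[L6]=90
17. P1: load  L4  bus=[BusRd]  L4: P0=I P1=E P2=I  mem[L4]=80
18. P0: load  L7  bus=[BusRd,Flush]  L7: P0=S P1=I P2=S  mem[L7]=87
19. P0: store L6 := 96  bus=[-]  L6: P0=M P1=I P2=I  mem[L6]=90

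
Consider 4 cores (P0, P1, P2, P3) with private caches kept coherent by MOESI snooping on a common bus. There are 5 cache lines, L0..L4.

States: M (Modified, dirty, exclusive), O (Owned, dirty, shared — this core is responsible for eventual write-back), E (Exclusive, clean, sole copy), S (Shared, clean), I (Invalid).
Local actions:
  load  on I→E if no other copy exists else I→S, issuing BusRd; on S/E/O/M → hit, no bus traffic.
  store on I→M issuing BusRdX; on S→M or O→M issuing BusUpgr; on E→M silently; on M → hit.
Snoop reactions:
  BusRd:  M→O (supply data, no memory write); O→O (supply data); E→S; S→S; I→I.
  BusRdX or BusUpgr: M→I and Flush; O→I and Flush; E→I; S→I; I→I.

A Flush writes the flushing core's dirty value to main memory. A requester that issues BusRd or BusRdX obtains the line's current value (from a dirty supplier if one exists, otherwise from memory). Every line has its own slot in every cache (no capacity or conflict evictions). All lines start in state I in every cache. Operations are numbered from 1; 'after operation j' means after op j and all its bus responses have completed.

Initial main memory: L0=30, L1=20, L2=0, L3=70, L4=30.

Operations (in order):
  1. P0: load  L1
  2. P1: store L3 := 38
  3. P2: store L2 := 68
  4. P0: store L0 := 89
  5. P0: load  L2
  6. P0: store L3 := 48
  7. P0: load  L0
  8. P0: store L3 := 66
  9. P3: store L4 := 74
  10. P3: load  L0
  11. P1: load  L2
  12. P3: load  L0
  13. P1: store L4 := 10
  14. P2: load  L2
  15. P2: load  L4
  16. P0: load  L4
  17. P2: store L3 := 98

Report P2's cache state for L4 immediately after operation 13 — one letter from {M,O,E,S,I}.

state = I

1. P0: load  L1  bus=[BusRd]  L1: P0=E P1=I P2=I P3=I  mem[L1]=20
2. P1: store L3 := 38  bus=[BusRdX]  L3: P0=I P1=M P2=I P3=I  mem[L3]=70
3. P2: store L2 := 68  bus=[BusRdX]  L2: P0=I P1=I P2=M P3=I  mem[L2]=0
4. P0: store L0 := 89  bus=[BusRdX]  L0: P0=M P1=I P2=I P3=I  mem[L0]=30
5. P0: load  L2  bus=[BusRd]  L2: P0=S P1=I P2=O P3=I  mem[L2]=0
6. P0: store L3 := 48  bus=[BusRdX,Flush]  L3: P0=M P1=I P2=I P3=I  mem[L3]=38
7. P0: load  L0  bus=[-]  L0: P0=M P1=I P2=I P3=I  mem[L0]=30
8. P0: store L3 := 66  bus=[-]  L3: P0=M P1=I P2=I P3=I  mem[L3]=38
9. P3: store L4 := 74  bus=[BusRdX]  L4: P0=I P1=I P2=I P3=M  mem[L4]=30
10. P3: load  L0  bus=[BusRd]  L0: P0=O P1=I P2=I P3=S  mem[L0]=30
11. P1: load  L2  bus=[BusRd]  L2: P0=S P1=S P2=O P3=I  mem[L2]=0
12. P3: load  L0  bus=[-]  L0: P0=O P1=I P2=I P3=S  mem[L0]=30
13. P1: store L4 := 10  bus=[BusRdX,Flush]  L4: P0=I P1=M P2=I P3=I  mem[L4]=74
14. P2: load  L2  bus=[-]  L2: P0=S P1=S P2=O P3=I  mem[L2]=0
15. P2: load  L4  bus=[BusRd]  L4: P0=I P1=O P2=S P3=I  mem[L4]=74
16. P0: load  L4  bus=[BusRd]  L4: P0=S P1=O P2=S P3=I  mem[L4]=74
17. P2: store L3 := 98  bus=[BusRdX,Flush]  L3: P0=I P1=I P2=M P3=I  mem[L3]=66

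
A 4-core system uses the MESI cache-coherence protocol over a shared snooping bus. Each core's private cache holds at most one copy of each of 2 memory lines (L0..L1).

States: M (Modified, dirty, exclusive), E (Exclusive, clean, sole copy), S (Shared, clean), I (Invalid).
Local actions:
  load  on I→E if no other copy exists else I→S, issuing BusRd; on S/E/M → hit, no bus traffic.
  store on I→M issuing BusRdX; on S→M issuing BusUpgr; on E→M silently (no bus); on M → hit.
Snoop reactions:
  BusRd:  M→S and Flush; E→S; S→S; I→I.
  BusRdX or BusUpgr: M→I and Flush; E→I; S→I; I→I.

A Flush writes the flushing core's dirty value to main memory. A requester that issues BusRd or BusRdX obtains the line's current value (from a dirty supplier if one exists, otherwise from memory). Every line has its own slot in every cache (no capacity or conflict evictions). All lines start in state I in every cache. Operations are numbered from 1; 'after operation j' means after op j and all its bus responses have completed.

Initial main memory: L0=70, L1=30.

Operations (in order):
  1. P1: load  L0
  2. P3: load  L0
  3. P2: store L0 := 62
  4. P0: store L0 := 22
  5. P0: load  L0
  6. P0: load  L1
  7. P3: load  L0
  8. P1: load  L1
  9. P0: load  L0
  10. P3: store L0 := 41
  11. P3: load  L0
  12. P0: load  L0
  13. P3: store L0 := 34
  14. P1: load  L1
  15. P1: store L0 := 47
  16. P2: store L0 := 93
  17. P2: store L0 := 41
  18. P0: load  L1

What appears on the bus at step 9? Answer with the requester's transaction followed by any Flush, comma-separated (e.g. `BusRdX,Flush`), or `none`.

step 1: P1: load  L0  ⟶  IEII  (L0)  txn=BusRd  M[L0]=70
step 2: P3: load  L0  ⟶  ISIS  (L0)  txn=BusRd  M[L0]=70
step 3: P2: store L0 := 62  ⟶  IIMI  (L0)  txn=BusRdX  M[L0]=70
step 4: P0: store L0 := 22  ⟶  MIII  (L0)  txn=BusRdX+Flush  M[L0]=62
step 5: P0: load  L0  ⟶  MIII  (L0)  txn=∅  M[L0]=62
step 6: P0: load  L1  ⟶  EIII  (L1)  txn=BusRd  M[L1]=30
step 7: P3: load  L0  ⟶  SIIS  (L0)  txn=BusRd+Flush  M[L0]=22
step 8: P1: load  L1  ⟶  SSII  (L1)  txn=BusRd  M[L1]=30
step 9: P0: load  L0  ⟶  SIIS  (L0)  txn=∅  M[L0]=22
step 10: P3: store L0 := 41  ⟶  IIIM  (L0)  txn=BusUpgr  M[L0]=22
step 11: P3: load  L0  ⟶  IIIM  (L0)  txn=∅  M[L0]=22
step 12: P0: load  L0  ⟶  SIIS  (L0)  txn=BusRd+Flush  M[L0]=41
step 13: P3: store L0 := 34  ⟶  IIIM  (L0)  txn=BusUpgr  M[L0]=41
step 14: P1: load  L1  ⟶  SSII  (L1)  txn=∅  M[L1]=30
step 15: P1: store L0 := 47  ⟶  IMII  (L0)  txn=BusRdX+Flush  M[L0]=34
step 16: P2: store L0 := 93  ⟶  IIMI  (L0)  txn=BusRdX+Flush  M[L0]=47
step 17: P2: store L0 := 41  ⟶  IIMI  (L0)  txn=∅  M[L0]=47
step 18: P0: load  L1  ⟶  SSII  (L1)  txn=∅  M[L1]=30

bus = none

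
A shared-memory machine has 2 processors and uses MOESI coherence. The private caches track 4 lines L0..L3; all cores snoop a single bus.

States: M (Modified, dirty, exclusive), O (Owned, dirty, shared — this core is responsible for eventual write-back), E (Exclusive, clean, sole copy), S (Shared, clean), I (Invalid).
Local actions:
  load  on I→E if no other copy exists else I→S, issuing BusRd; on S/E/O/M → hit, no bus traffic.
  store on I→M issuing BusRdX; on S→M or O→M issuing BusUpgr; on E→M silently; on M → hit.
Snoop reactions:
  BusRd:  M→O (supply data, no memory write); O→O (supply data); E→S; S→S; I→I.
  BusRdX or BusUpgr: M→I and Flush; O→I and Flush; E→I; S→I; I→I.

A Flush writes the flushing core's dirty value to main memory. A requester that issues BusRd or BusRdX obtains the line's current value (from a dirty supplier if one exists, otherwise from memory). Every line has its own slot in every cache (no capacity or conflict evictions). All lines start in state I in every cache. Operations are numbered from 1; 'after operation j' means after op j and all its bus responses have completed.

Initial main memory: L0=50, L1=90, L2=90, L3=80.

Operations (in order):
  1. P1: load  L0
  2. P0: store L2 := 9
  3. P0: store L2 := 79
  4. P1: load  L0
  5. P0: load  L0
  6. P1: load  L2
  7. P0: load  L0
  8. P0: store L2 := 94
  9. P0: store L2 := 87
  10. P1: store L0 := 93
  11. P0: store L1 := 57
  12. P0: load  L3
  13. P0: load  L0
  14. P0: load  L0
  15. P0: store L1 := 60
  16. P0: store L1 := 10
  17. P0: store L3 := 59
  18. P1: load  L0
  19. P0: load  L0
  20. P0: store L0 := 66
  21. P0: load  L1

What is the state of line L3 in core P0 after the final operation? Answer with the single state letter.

state = M

  op1 P1: load  L0 → I/E on L0; bus BusRd; mem=50
  op2 P0: store L2 := 9 → M/I on L2; bus BusRdX; mem=90
  op3 P0: store L2 := 79 → M/I on L2; bus (none); mem=90
  op4 P1: load  L0 → I/E on L0; bus (none); mem=50
  op5 P0: load  L0 → S/S on L0; bus BusRd; mem=50
  op6 P1: load  L2 → O/S on L2; bus BusRd; mem=90
  op7 P0: load  L0 → S/S on L0; bus (none); mem=50
  op8 P0: store L2 := 94 → M/I on L2; bus BusUpgr; mem=90
  op9 P0: store L2 := 87 → M/I on L2; bus (none); mem=90
  op10 P1: store L0 := 93 → I/M on L0; bus BusUpgr; mem=50
  op11 P0: store L1 := 57 → M/I on L1; bus BusRdX; mem=90
  op12 P0: load  L3 → E/I on L3; bus BusRd; mem=80
  op13 P0: load  L0 → S/O on L0; bus BusRd; mem=50
  op14 P0: load  L0 → S/O on L0; bus (none); mem=50
  op15 P0: store L1 := 60 → M/I on L1; bus (none); mem=90
  op16 P0: store L1 := 10 → M/I on L1; bus (none); mem=90
  op17 P0: store L3 := 59 → M/I on L3; bus (none); mem=80
  op18 P1: load  L0 → S/O on L0; bus (none); mem=50
  op19 P0: load  L0 → S/O on L0; bus (none); mem=50
  op20 P0: store L0 := 66 → M/I on L0; bus BusUpgr Flush; mem=93
  op21 P0: load  L1 → M/I on L1; bus (none); mem=90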